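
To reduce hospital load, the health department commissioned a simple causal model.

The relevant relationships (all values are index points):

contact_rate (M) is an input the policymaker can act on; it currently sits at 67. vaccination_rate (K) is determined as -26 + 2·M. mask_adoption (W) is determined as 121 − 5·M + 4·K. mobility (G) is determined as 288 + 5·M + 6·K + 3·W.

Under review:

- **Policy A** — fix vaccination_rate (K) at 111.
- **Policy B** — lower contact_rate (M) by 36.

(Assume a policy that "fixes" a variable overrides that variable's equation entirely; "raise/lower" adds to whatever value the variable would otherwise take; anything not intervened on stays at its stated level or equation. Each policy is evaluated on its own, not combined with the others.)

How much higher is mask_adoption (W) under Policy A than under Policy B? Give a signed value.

120

Policy A (K := 111):
  M = 67
  K = 111
  W = 121 − 5·67 + 4·111 = 230
Policy B (M − 36):
  M = 67 − 36 = 31
  K = -26 + 2·31 = 36
  W = 121 − 5·31 + 4·36 = 110
W: 230 − 110 = 120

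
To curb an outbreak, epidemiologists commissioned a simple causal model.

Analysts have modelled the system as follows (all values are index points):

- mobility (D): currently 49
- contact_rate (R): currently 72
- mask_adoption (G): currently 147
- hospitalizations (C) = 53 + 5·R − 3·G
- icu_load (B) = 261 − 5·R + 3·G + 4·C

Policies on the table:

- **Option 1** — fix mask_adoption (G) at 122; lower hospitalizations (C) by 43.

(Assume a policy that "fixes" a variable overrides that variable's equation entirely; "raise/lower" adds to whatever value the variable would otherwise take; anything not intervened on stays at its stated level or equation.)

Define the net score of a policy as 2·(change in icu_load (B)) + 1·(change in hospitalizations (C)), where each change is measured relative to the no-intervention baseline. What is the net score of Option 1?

Baseline:
  R = 72
  G = 147
  C = 53 + 5·72 − 3·147 = -28
  B = 261 − 5·72 + 3·147 + 4·(-28) = 230
Option 1 (G := 122, C − 43):
  R = 72
  G = 122
  C = 53 + 5·72 − 3·122 (−43 from intervention) = 4
  B = 261 − 5·72 + 3·122 + 4·4 = 283
ΔB = 283 − 230 = 53; ΔC = 4 − (-28) = 32
Score = 2·53 + 1·32 = 138

138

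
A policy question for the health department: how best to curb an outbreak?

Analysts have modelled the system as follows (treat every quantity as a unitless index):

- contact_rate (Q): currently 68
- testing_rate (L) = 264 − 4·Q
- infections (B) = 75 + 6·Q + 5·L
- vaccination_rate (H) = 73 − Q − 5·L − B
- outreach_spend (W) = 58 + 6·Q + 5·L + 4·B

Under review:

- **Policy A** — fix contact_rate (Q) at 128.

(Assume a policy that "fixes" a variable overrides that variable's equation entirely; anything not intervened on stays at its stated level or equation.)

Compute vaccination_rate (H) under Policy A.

1582

Policy A (Q := 128):
  Q = 128
  L = 264 − 4·128 = -248
  B = 75 + 6·128 + 5·(-248) = -397
  H = 73 − 128 − 5·(-248) − (-397) = 1582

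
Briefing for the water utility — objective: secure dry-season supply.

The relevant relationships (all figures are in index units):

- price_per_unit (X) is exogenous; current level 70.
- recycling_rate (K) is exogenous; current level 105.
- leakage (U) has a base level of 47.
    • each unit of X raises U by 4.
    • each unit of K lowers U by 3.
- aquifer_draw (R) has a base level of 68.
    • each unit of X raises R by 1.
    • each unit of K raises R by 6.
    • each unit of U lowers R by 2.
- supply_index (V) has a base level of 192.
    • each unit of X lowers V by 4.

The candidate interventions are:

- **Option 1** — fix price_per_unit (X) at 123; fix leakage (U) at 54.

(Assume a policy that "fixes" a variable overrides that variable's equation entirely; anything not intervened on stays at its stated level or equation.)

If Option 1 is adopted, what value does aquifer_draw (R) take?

713

Option 1 (X := 123, U := 54):
  X = 123
  K = 105
  U = 54
  R = 68 + 123 + 6·105 − 2·54 = 713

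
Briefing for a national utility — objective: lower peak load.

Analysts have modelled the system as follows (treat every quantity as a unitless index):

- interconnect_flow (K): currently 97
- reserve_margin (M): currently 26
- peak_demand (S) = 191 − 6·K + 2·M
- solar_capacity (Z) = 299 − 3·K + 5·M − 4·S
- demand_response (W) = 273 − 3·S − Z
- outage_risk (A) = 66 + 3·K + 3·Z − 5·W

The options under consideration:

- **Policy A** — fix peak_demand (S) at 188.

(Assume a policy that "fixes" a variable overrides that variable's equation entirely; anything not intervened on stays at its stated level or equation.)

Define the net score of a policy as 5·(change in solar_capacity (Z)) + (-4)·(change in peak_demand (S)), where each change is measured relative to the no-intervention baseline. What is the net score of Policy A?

-12648

Baseline:
  K = 97
  M = 26
  S = 191 − 6·97 + 2·26 = -339
  Z = 299 − 3·97 + 5·26 − 4·(-339) = 1494
Policy A (S := 188):
  K = 97
  M = 26
  S = 188
  Z = 299 − 3·97 + 5·26 − 4·188 = -614
ΔZ = -614 − 1494 = -2108; ΔS = 188 − (-339) = 527
Score = 5·(-2108) + (-4)·527 = -12648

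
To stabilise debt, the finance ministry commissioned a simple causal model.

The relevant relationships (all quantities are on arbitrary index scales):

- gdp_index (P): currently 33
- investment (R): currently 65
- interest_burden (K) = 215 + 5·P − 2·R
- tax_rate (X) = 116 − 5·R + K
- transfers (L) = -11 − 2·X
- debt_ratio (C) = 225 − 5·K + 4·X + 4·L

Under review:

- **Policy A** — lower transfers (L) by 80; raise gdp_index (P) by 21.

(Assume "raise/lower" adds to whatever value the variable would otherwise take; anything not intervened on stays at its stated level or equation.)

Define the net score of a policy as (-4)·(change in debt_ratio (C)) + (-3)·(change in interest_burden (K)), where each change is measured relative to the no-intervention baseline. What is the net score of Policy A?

4745

Baseline:
  P = 33
  R = 65
  K = 215 + 5·33 − 2·65 = 250
  X = 116 − 5·65 + 250 = 41
  L = -11 − 2·41 = -93
  C = 225 − 5·250 + 4·41 + 4·(-93) = -1233
Policy A (L − 80, P + 21):
  P = 33 + 21 = 54
  R = 65
  K = 215 + 5·54 − 2·65 = 355
  X = 116 − 5·65 + 355 = 146
  L = -11 − 2·146 (−80 from intervention) = -383
  C = 225 − 5·355 + 4·146 + 4·(-383) = -2498
ΔC = -2498 − (-1233) = -1265; ΔK = 355 − 250 = 105
Score = (-4)·(-1265) + (-3)·105 = 4745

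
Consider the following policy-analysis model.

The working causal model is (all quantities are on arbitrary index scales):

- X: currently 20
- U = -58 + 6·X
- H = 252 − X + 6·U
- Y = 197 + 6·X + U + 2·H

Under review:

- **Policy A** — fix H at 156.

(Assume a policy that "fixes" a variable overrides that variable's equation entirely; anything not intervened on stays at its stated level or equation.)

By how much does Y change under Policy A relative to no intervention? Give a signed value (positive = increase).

-896

Baseline:
  X = 20
  U = -58 + 6·20 = 62
  H = 252 − 20 + 6·62 = 604
  Y = 197 + 6·20 + 62 + 2·604 = 1587
Policy A (H := 156):
  X = 20
  U = -58 + 6·20 = 62
  H = 156
  Y = 197 + 6·20 + 62 + 2·156 = 691
Change in Y: 691 − 1587 = -896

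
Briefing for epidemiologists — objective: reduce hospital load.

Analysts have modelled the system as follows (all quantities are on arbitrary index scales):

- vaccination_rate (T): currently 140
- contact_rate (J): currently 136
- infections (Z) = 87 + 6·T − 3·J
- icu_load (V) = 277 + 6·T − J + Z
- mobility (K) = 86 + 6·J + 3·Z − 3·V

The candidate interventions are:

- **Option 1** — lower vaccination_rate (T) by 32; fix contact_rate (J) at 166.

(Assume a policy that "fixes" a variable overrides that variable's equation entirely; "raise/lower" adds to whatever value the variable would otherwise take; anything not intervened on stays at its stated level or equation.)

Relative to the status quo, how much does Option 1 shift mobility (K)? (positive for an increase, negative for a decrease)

846

Baseline:
  T = 140
  J = 136
  Z = 87 + 6·140 − 3·136 = 519
  V = 277 + 6·140 − 136 + 519 = 1500
  K = 86 + 6·136 + 3·519 − 3·1500 = -2041
Option 1 (T − 32, J := 166):
  T = 140 − 32 = 108
  J = 166
  Z = 87 + 6·108 − 3·166 = 237
  V = 277 + 6·108 − 166 + 237 = 996
  K = 86 + 6·166 + 3·237 − 3·996 = -1195
Change in K: -1195 − (-2041) = 846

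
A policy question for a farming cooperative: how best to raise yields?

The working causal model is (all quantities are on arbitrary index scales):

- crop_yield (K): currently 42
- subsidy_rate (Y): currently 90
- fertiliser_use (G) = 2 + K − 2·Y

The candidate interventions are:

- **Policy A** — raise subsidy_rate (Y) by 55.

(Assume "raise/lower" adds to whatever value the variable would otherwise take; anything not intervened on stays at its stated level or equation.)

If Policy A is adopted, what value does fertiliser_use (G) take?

-246

Policy A (Y + 55):
  K = 42
  Y = 90 + 55 = 145
  G = 2 + 42 − 2·145 = -246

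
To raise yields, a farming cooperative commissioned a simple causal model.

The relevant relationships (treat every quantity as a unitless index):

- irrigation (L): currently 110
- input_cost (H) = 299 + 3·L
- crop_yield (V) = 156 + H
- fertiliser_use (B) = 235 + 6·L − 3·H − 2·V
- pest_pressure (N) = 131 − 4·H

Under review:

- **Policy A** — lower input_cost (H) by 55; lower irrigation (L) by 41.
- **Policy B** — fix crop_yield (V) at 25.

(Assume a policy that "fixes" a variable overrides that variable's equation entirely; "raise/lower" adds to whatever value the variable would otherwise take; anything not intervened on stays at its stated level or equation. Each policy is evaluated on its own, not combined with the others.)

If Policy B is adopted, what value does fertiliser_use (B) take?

-1042

Policy B (V := 25):
  L = 110
  H = 299 + 3·110 = 629
  V = 25
  B = 235 + 6·110 − 3·629 − 2·25 = -1042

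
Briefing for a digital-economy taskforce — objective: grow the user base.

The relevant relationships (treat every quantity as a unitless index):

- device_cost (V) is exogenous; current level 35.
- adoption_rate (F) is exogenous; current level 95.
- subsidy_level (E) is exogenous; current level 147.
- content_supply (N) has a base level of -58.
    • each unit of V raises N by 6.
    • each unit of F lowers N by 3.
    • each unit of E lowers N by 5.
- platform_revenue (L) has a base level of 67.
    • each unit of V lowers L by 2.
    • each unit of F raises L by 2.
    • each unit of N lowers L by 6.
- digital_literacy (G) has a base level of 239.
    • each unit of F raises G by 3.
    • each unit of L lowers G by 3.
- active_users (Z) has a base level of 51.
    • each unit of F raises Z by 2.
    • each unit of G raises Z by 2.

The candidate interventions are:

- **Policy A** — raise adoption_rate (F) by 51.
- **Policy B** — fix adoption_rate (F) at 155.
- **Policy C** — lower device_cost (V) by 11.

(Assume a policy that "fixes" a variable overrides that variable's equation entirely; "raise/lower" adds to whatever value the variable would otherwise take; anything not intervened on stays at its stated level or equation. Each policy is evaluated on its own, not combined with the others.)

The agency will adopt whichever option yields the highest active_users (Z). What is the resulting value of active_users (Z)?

Policy A (F + 51):
  V = 35
  F = 95 + 51 = 146
  E = 147
  N = -58 + 6·35 − 3·146 − 5·147 = -1021
  L = 67 − 2·35 + 2·146 − 6·(-1021) = 6415
  G = 239 + 3·146 − 3·6415 = -18568
  Z = 51 + 2·146 + 2·(-18568) = -36793
Policy B (F := 155):
  V = 35
  F = 155
  E = 147
  N = -58 + 6·35 − 3·155 − 5·147 = -1048
  L = 67 − 2·35 + 2·155 − 6·(-1048) = 6595
  G = 239 + 3·155 − 3·6595 = -19081
  Z = 51 + 2·155 + 2·(-19081) = -37801
Policy C (V − 11):
  V = 35 − 11 = 24
  F = 95
  E = 147
  N = -58 + 6·24 − 3·95 − 5·147 = -934
  L = 67 − 2·24 + 2·95 − 6·(-934) = 5813
  G = 239 + 3·95 − 3·5813 = -16915
  Z = 51 + 2·95 + 2·(-16915) = -33589
Comparing — Policy A: Z=-36793, Policy B: Z=-37801, Policy C: Z=-33589. Highest is -33589 (Policy C).

-33589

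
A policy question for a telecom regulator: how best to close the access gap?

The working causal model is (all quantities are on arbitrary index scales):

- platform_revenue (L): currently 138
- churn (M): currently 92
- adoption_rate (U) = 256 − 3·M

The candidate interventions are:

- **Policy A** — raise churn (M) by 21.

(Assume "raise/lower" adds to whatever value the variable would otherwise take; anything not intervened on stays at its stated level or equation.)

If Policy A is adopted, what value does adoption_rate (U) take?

-83

Policy A (M + 21):
  M = 92 + 21 = 113
  U = 256 − 3·113 = -83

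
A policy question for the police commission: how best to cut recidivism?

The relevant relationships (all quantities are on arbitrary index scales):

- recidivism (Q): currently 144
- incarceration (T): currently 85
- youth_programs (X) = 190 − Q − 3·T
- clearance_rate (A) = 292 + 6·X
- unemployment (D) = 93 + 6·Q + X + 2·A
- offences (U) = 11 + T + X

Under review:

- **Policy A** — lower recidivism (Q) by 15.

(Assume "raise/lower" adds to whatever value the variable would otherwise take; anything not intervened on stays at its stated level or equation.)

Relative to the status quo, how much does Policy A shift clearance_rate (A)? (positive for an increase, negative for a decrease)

90

Baseline:
  Q = 144
  T = 85
  X = 190 − 144 − 3·85 = -209
  A = 292 + 6·(-209) = -962
Policy A (Q − 15):
  Q = 144 − 15 = 129
  T = 85
  X = 190 − 129 − 3·85 = -194
  A = 292 + 6·(-194) = -872
Change in A: -872 − (-962) = 90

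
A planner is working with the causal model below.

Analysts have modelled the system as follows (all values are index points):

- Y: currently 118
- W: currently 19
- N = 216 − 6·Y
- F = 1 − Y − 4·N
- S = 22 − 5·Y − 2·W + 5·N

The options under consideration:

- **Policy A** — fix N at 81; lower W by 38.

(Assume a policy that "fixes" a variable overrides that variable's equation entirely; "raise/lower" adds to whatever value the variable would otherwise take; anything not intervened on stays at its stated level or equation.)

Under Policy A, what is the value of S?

-125

Policy A (N := 81, W − 38):
  Y = 118
  W = 19 − 38 = -19
  N = 81
  S = 22 − 5·118 − 2·(-19) + 5·81 = -125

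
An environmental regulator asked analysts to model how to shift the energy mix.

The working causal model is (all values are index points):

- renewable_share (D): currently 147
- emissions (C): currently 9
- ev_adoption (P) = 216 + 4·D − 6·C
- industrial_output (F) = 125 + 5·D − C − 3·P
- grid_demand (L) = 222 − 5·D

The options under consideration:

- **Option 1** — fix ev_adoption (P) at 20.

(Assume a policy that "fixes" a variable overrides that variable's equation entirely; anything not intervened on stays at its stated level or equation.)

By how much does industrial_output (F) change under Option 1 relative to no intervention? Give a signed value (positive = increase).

Baseline:
  D = 147
  C = 9
  P = 216 + 4·147 − 6·9 = 750
  F = 125 + 5·147 − 9 − 3·750 = -1399
Option 1 (P := 20):
  D = 147
  C = 9
  P = 20
  F = 125 + 5·147 − 9 − 3·20 = 791
Change in F: 791 − (-1399) = 2190

2190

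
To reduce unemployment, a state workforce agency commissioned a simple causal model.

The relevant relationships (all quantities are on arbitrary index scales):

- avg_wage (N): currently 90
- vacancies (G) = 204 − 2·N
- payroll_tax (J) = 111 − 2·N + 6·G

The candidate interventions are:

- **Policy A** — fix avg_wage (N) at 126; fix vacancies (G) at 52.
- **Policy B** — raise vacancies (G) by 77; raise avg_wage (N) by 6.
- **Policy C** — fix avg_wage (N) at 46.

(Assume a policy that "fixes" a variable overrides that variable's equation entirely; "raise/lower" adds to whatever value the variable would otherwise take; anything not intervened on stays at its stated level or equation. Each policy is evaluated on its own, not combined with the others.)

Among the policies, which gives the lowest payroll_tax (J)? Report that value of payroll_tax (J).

Policy A (N := 126, G := 52):
  N = 126
  G = 52
  J = 111 − 2·126 + 6·52 = 171
Policy B (G + 77, N + 6):
  N = 90 + 6 = 96
  G = 204 − 2·96 (+77 from intervention) = 89
  J = 111 − 2·96 + 6·89 = 453
Policy C (N := 46):
  N = 46
  G = 204 − 2·46 = 112
  J = 111 − 2·46 + 6·112 = 691
Comparing — Policy A: J=171, Policy B: J=453, Policy C: J=691. Lowest is 171 (Policy A).

171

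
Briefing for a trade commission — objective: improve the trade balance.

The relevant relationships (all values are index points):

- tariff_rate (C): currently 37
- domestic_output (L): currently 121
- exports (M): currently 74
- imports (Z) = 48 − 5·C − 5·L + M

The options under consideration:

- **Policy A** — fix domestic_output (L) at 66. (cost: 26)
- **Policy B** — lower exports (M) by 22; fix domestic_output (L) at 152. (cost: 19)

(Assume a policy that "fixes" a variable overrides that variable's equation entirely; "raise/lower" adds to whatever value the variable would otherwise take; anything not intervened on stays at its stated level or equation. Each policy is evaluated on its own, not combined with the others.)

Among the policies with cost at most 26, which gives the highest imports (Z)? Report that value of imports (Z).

-393

Policy A (L := 66):
  C = 37
  L = 66
  M = 74
  Z = 48 − 5·37 − 5·66 + 74 = -393
Policy B (M − 22, L := 152):
  C = 37
  L = 152
  M = 74 − 22 = 52
  Z = 48 − 5·37 − 5·152 + 52 = -845
Comparing — Policy A: Z=-393, Policy B: Z=-845. Highest is -393 (Policy A).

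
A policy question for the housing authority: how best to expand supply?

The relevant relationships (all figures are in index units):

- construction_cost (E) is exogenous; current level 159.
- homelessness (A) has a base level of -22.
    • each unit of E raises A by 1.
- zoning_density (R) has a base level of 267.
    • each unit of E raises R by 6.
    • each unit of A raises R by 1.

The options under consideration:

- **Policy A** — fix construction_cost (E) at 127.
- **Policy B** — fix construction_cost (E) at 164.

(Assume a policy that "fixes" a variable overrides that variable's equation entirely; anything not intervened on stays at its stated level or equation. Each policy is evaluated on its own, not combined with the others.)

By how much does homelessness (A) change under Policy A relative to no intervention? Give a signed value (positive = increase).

-32

Baseline:
  E = 159
  A = -22 + 159 = 137
Policy A (E := 127):
  E = 127
  A = -22 + 127 = 105
Change in A: 105 − 137 = -32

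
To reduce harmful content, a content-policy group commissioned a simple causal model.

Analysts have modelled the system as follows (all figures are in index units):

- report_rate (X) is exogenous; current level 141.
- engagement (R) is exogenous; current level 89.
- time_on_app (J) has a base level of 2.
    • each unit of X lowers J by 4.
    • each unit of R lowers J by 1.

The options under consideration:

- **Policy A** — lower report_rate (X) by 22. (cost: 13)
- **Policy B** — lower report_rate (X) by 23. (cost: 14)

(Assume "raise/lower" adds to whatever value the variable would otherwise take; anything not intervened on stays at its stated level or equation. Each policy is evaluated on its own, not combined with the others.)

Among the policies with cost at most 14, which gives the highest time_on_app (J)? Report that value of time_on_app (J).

-559

Policy A (X − 22):
  X = 141 − 22 = 119
  R = 89
  J = 2 − 4·119 − 89 = -563
Policy B (X − 23):
  X = 141 − 23 = 118
  R = 89
  J = 2 − 4·118 − 89 = -559
Comparing — Policy A: J=-563, Policy B: J=-559. Highest is -559 (Policy B).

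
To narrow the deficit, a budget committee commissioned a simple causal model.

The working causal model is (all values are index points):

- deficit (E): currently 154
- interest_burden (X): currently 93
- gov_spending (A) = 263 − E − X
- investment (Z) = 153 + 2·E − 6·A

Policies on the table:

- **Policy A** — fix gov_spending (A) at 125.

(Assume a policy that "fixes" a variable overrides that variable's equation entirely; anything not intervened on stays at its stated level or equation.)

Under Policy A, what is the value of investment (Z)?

-289

Policy A (A := 125):
  E = 154
  X = 93
  A = 125
  Z = 153 + 2·154 − 6·125 = -289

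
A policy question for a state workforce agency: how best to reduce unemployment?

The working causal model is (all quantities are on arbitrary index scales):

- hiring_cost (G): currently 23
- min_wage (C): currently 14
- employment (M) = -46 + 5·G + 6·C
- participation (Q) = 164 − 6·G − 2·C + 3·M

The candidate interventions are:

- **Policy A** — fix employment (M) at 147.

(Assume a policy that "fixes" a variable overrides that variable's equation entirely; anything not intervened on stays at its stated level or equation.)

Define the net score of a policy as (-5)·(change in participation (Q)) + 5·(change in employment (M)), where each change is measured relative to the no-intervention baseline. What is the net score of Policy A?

60

Baseline:
  G = 23
  C = 14
  M = -46 + 5·23 + 6·14 = 153
  Q = 164 − 6·23 − 2·14 + 3·153 = 457
Policy A (M := 147):
  G = 23
  C = 14
  M = 147
  Q = 164 − 6·23 − 2·14 + 3·147 = 439
ΔQ = 439 − 457 = -18; ΔM = 147 − 153 = -6
Score = (-5)·(-18) + 5·(-6) = 60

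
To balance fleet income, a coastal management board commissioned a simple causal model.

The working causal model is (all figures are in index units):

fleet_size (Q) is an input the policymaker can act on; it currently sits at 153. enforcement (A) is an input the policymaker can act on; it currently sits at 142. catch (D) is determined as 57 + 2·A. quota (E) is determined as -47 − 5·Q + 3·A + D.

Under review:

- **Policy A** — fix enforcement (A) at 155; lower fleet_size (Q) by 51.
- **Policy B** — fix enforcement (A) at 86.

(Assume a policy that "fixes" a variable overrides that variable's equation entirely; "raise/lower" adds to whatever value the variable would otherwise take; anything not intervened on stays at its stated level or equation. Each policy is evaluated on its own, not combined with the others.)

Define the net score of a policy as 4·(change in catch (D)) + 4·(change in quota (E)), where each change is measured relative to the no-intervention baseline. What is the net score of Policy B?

Baseline:
  Q = 153
  A = 142
  D = 57 + 2·142 = 341
  E = -47 − 5·153 + 3·142 + 341 = -45
Policy B (A := 86):
  Q = 153
  A = 86
  D = 57 + 2·86 = 229
  E = -47 − 5·153 + 3·86 + 229 = -325
ΔD = 229 − 341 = -112; ΔE = -325 − (-45) = -280
Score = 4·(-112) + 4·(-280) = -1568

-1568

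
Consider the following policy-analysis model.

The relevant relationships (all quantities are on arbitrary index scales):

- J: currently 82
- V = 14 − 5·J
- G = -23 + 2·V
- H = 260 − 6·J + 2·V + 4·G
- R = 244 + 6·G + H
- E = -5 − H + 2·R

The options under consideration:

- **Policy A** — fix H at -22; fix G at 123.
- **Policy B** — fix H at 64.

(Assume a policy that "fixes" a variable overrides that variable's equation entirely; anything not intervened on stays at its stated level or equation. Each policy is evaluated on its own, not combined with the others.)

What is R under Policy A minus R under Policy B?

5542

Policy A (H := -22, G := 123):
  J = 82
  V = 14 − 5·82 = -396
  G = 123
  H = -22
  R = 244 + 6·123 + (-22) = 960
Policy B (H := 64):
  J = 82
  V = 14 − 5·82 = -396
  G = -23 + 2·(-396) = -815
  H = 64
  R = 244 + 6·(-815) + 64 = -4582
R: 960 − (-4582) = 5542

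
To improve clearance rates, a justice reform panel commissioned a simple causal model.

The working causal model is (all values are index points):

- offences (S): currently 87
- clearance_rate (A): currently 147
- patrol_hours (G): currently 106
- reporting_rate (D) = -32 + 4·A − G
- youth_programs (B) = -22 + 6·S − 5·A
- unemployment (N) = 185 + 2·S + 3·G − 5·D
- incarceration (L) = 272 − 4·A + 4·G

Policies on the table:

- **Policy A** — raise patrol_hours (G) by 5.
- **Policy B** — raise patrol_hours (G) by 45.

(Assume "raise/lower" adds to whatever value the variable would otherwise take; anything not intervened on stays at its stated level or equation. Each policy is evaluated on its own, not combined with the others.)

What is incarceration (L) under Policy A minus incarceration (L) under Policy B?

Policy A (G + 5):
  A = 147
  G = 106 + 5 = 111
  L = 272 − 4·147 + 4·111 = 128
Policy B (G + 45):
  A = 147
  G = 106 + 45 = 151
  L = 272 − 4·147 + 4·151 = 288
L: 128 − 288 = -160

-160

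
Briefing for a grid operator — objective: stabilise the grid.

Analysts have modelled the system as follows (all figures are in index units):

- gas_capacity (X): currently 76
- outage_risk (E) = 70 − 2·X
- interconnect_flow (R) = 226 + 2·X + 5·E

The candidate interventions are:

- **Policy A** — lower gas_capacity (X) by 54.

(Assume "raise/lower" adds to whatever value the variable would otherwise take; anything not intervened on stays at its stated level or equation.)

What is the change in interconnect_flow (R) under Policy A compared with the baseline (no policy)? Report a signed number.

Baseline:
  X = 76
  E = 70 − 2·76 = -82
  R = 226 + 2·76 + 5·(-82) = -32
Policy A (X − 54):
  X = 76 − 54 = 22
  E = 70 − 2·22 = 26
  R = 226 + 2·22 + 5·26 = 400
Change in R: 400 − (-32) = 432

432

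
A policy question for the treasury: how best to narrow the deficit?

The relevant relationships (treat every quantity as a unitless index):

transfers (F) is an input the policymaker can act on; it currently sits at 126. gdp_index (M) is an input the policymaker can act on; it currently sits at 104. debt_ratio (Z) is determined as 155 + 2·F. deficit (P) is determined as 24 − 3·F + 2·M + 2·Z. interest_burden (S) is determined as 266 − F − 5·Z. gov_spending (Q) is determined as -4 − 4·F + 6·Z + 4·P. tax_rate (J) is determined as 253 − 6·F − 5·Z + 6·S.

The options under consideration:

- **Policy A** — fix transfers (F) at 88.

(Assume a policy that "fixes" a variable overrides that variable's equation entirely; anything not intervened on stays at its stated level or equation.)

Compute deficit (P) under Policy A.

Policy A (F := 88):
  F = 88
  M = 104
  Z = 155 + 2·88 = 331
  P = 24 − 3·88 + 2·104 + 2·331 = 630

630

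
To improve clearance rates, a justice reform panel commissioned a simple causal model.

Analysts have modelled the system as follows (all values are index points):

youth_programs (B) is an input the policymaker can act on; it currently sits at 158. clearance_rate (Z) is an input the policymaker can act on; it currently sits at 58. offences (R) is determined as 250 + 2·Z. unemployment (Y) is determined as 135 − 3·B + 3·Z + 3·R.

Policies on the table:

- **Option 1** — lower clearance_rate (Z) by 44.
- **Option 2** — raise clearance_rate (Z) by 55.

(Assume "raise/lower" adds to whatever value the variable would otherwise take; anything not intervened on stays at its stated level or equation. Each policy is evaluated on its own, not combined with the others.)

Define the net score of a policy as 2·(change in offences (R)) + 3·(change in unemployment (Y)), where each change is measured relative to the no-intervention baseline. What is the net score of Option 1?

-1364

Baseline:
  B = 158
  Z = 58
  R = 250 + 2·58 = 366
  Y = 135 − 3·158 + 3·58 + 3·366 = 933
Option 1 (Z − 44):
  B = 158
  Z = 58 − 44 = 14
  R = 250 + 2·14 = 278
  Y = 135 − 3·158 + 3·14 + 3·278 = 537
ΔR = 278 − 366 = -88; ΔY = 537 − 933 = -396
Score = 2·(-88) + 3·(-396) = -1364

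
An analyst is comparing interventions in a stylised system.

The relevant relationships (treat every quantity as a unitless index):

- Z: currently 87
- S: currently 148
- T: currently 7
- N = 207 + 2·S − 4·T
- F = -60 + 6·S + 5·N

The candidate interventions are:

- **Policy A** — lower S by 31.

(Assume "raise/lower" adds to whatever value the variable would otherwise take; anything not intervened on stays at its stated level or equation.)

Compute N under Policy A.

Policy A (S − 31):
  S = 148 − 31 = 117
  T = 7
  N = 207 + 2·117 − 4·7 = 413

413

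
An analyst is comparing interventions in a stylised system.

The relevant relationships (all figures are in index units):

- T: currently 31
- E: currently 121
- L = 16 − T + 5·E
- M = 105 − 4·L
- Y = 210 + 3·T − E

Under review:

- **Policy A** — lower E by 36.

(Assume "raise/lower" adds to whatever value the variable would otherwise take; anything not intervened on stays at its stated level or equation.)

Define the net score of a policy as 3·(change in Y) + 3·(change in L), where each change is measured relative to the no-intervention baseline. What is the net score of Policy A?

Baseline:
  T = 31
  E = 121
  L = 16 − 31 + 5·121 = 590
  Y = 210 + 3·31 − 121 = 182
Policy A (E − 36):
  T = 31
  E = 121 − 36 = 85
  L = 16 − 31 + 5·85 = 410
  Y = 210 + 3·31 − 85 = 218
ΔY = 218 − 182 = 36; ΔL = 410 − 590 = -180
Score = 3·36 + 3·(-180) = -432

-432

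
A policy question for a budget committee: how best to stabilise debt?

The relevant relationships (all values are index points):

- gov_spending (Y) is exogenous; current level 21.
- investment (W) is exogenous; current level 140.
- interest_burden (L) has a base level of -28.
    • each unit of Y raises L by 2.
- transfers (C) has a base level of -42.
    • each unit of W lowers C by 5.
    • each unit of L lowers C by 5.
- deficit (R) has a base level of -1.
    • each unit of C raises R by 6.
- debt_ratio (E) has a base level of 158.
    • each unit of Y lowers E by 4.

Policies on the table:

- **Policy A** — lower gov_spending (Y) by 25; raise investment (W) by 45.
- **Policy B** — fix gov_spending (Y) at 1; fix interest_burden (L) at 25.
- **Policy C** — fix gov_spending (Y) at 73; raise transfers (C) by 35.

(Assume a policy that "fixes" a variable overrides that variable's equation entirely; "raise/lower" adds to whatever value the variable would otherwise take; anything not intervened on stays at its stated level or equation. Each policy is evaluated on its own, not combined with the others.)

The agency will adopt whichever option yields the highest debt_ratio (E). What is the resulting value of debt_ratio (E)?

174

Policy A (Y − 25, W + 45):
  Y = 21 − 25 = -4
  E = 158 − 4·(-4) = 174
Policy B (Y := 1, L := 25):
  Y = 1
  E = 158 − 4·1 = 154
Policy C (Y := 73, C + 35):
  Y = 73
  E = 158 − 4·73 = -134
Comparing — Policy A: E=174, Policy B: E=154, Policy C: E=-134. Highest is 174 (Policy A).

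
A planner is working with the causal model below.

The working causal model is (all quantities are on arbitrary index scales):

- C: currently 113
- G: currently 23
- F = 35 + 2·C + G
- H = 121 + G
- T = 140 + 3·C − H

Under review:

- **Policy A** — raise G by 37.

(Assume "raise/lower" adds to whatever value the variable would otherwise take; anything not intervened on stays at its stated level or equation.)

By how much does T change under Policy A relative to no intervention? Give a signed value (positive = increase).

-37

Baseline:
  C = 113
  G = 23
  H = 121 + 23 = 144
  T = 140 + 3·113 − 144 = 335
Policy A (G + 37):
  C = 113
  G = 23 + 37 = 60
  H = 121 + 60 = 181
  T = 140 + 3·113 − 181 = 298
Change in T: 298 − 335 = -37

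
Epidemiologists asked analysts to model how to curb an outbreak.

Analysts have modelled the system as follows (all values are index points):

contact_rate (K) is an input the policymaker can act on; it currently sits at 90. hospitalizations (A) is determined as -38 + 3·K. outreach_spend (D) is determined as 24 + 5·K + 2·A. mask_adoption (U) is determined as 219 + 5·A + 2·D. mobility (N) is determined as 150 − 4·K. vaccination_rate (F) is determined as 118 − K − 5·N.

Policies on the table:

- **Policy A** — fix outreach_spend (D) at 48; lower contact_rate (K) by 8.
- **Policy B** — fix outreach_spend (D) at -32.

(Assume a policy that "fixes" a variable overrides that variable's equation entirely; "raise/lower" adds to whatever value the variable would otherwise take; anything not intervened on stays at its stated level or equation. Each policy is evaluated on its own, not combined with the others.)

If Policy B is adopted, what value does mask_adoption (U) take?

Policy B (D := -32):
  K = 90
  A = -38 + 3·90 = 232
  D = -32
  U = 219 + 5·232 + 2·(-32) = 1315

1315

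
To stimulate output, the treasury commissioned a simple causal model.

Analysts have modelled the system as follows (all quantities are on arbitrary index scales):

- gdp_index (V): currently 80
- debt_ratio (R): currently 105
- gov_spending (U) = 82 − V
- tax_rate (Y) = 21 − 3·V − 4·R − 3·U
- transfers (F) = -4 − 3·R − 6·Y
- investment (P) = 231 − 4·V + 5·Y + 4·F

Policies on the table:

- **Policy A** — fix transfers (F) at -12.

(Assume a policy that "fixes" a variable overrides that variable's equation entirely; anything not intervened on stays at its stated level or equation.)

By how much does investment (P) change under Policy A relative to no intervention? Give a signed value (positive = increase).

-14252

Baseline:
  V = 80
  R = 105
  U = 82 − 80 = 2
  Y = 21 − 3·80 − 4·105 − 3·2 = -645
  F = -4 − 3·105 − 6·(-645) = 3551
  P = 231 − 4·80 + 5·(-645) + 4·3551 = 10890
Policy A (F := -12):
  V = 80
  R = 105
  U = 82 − 80 = 2
  Y = 21 − 3·80 − 4·105 − 3·2 = -645
  F = -12
  P = 231 − 4·80 + 5·(-645) + 4·(-12) = -3362
Change in P: -3362 − 10890 = -14252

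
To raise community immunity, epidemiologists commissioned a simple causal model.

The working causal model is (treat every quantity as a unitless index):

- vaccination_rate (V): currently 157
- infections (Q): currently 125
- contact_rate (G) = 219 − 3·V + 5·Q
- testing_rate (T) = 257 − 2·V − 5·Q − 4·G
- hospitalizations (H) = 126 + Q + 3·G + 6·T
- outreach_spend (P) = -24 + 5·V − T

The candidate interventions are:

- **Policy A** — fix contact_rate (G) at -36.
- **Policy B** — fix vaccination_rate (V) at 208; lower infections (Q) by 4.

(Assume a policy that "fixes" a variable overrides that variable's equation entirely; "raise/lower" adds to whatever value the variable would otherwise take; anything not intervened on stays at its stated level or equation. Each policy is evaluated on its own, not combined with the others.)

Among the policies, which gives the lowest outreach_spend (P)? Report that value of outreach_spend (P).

Policy A (G := -36):
  V = 157
  Q = 125
  G = -36
  T = 257 − 2·157 − 5·125 − 4·(-36) = -538
  P = -24 + 5·157 − (-538) = 1299
Policy B (V := 208, Q − 4):
  V = 208
  Q = 125 − 4 = 121
  G = 219 − 3·208 + 5·121 = 200
  T = 257 − 2·208 − 5·121 − 4·200 = -1564
  P = -24 + 5·208 − (-1564) = 2580
Comparing — Policy A: P=1299, Policy B: P=2580. Lowest is 1299 (Policy A).

1299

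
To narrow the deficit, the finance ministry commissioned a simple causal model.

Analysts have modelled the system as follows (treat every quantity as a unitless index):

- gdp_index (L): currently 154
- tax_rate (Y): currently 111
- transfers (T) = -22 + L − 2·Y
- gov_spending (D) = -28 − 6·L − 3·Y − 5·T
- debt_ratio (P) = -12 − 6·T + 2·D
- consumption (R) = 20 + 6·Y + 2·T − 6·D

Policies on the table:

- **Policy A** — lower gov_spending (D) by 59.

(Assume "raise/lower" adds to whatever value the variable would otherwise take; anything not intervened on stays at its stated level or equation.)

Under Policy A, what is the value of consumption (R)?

5870

Policy A (D − 59):
  L = 154
  Y = 111
  T = -22 + 154 − 2·111 = -90
  D = -28 − 6·154 − 3·111 − 5·(-90) (−59 from intervention) = -894
  R = 20 + 6·111 + 2·(-90) − 6·(-894) = 5870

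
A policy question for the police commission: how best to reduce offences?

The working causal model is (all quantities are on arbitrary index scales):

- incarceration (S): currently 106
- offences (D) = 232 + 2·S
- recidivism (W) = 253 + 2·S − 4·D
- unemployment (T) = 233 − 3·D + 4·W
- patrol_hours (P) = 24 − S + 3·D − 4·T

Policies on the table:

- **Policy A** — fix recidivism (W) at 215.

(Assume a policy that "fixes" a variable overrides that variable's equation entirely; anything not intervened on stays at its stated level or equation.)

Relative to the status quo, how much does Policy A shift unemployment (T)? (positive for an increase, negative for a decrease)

6104

Baseline:
  S = 106
  D = 232 + 2·106 = 444
  W = 253 + 2·106 − 4·444 = -1311
  T = 233 − 3·444 + 4·(-1311) = -6343
Policy A (W := 215):
  S = 106
  D = 232 + 2·106 = 444
  W = 215
  T = 233 − 3·444 + 4·215 = -239
Change in T: -239 − (-6343) = 6104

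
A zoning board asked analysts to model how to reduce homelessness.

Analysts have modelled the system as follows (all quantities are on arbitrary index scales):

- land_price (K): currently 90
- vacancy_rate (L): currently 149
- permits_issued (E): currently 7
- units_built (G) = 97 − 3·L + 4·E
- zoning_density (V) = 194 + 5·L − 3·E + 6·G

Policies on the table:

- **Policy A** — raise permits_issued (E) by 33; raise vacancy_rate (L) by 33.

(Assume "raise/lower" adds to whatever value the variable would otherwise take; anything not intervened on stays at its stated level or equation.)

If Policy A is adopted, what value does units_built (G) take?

-289

Policy A (E + 33, L + 33):
  L = 149 + 33 = 182
  E = 7 + 33 = 40
  G = 97 − 3·182 + 4·40 = -289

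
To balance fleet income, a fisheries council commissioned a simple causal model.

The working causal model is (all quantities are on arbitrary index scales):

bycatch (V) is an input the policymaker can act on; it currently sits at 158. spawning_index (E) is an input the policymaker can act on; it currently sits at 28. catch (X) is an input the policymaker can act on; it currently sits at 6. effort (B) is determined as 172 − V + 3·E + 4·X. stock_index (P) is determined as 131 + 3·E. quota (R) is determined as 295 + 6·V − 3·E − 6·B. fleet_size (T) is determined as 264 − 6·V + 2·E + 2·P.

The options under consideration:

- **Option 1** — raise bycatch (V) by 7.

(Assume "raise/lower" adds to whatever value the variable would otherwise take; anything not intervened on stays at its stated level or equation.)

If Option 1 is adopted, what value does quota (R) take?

511

Option 1 (V + 7):
  V = 158 + 7 = 165
  E = 28
  X = 6
  B = 172 − 165 + 3·28 + 4·6 = 115
  R = 295 + 6·165 − 3·28 − 6·115 = 511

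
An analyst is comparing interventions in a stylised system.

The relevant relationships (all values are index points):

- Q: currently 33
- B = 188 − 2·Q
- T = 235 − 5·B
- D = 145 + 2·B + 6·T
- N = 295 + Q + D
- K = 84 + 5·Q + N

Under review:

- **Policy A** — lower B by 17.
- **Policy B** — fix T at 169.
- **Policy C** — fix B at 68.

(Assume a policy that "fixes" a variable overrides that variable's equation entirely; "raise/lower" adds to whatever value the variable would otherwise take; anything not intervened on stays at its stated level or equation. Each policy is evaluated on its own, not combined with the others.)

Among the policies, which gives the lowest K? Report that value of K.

Policy A (B − 17):
  Q = 33
  B = 188 − 2·33 (−17 from intervention) = 105
  T = 235 − 5·105 = -290
  D = 145 + 2·105 + 6·(-290) = -1385
  N = 295 + 33 + (-1385) = -1057
  K = 84 + 5·33 + (-1057) = -808
Policy B (T := 169):
  Q = 33
  B = 188 − 2·33 = 122
  T = 169
  D = 145 + 2·122 + 6·169 = 1403
  N = 295 + 33 + 1403 = 1731
  K = 84 + 5·33 + 1731 = 1980
Policy C (B := 68):
  Q = 33
  B = 68
  T = 235 − 5·68 = -105
  D = 145 + 2·68 + 6·(-105) = -349
  N = 295 + 33 + (-349) = -21
  K = 84 + 5·33 + (-21) = 228
Comparing — Policy A: K=-808, Policy B: K=1980, Policy C: K=228. Lowest is -808 (Policy A).

-808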